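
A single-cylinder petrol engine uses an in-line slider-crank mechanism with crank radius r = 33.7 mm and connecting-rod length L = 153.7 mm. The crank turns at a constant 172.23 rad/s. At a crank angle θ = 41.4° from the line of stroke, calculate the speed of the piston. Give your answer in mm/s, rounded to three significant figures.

4480

ω = 172.2 rad/s
For an in-line slider-crank, x = r cosθ + √(L² − r² sin²θ), so v = −rω sinθ·[1 + r cosθ/√(L² − r² sin²θ)].
With r = 0.0337 m, L = 0.1537 m, θ = 41.4°: √(L² − r² sin²θ) = 0.15208 m.
v = −0.0337·172.2·0.66131·[1 + 0.0337·0.75011/0.15208] = -4.4764 m/s.
|v| = 4.4764 m/s = 4476.4 mm/s.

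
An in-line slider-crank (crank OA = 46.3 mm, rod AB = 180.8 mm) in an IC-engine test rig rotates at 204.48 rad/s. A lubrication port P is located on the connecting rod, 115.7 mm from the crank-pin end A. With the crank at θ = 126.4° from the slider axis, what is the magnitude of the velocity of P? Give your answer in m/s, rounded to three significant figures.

ω = 204.5 rad/s.  Crank-pin speed |V_A| = rω = 9.4674 m/s, perpendicular to OA.
Rod angle: sinφ = −(r/L) sinθ ⇒ φ = -11.895°; ω_rod = −rω cosθ/√(L²−r²sin²θ) = +31.756 rad/s.
V_P = V_A + ω_rod × AP, with AP = 0.1157 m along the rod.
Components: V_Px = −rω sinθ − a·ω_rod·sinφ = -6.863 m/s;  V_Py = rω cosθ + a·ω_rod·cosφ = -2.0229 m/s.
|V_P| = √(V_Px² + V_Py²) = 7.1549 m/s.

7.15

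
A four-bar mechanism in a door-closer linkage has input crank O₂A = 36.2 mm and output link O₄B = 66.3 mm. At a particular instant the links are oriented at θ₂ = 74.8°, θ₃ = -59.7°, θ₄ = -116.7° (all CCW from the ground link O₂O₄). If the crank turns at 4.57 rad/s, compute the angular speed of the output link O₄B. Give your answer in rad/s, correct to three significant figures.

ω₂ = 4.57 rad/s
Differentiating the loop-closure r₂e^{iθ₂}+r₃e^{iθ₃}=r₁+r₄e^{iθ₄} gives r₂ω₂e^{iθ₂}+r₃ω₃e^{iθ₃}=r₄ω₄e^{iθ₄}.
Eliminating the other unknown: ω₄ = r₂ω₂ sin(θ₂−θ₃) / [r₄ sin(θ₄−θ₃)].
Numerator sine = +0.71325; denominator sine = -0.83867.
Result = 0.0362·4.57·(+0.71325) / (0.0663·(-0.83867)) = -2.1221 rad/s; magnitude 2.1221 rad/s.

2.12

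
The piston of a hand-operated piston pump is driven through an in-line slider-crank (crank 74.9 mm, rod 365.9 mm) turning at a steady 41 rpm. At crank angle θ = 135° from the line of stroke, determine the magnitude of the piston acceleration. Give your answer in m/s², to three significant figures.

0.973

ω = 2π·41/60 = 4.294 rad/s
x(θ) = r cosθ + √(L² − r² sin²θ); with ω constant, a = ω²·d²x/dθ².
d²x/dθ² = −r cosθ − r²(cos2θ)/√u − r⁴ sin²2θ/(4u^{3/2}),  u = L² − r² sin²θ = 0.131078 m².
Substituting r = 0.0749 m, L = 0.3659 m, θ = 135°: d²x/dθ² = +0.052797 m.
a = ω²·d²x/dθ² = (4.294)²·(+0.052797) = +0.97326 m/s²;  |a| = 0.97326 m/s².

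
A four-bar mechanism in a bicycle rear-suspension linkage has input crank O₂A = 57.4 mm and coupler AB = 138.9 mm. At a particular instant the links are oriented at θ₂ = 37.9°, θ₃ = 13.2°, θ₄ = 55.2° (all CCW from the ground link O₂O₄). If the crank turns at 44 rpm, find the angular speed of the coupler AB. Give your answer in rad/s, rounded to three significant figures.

0.846

ω₂ = 4.608 rad/s (from 44 rpm).
Differentiating the loop-closure r₂e^{iθ₂}+r₃e^{iθ₃}=r₁+r₄e^{iθ₄} gives r₂ω₂e^{iθ₂}+r₃ω₃e^{iθ₃}=r₄ω₄e^{iθ₄}.
Eliminating the other unknown: ω₃ = r₂ω₂ sin(θ₄−θ₂) / [r₃ sin(θ₃−θ₄)].
Numerator sine = +0.29737; denominator sine = -0.66913.
Result = 0.0574·4.608·(+0.29737) / (0.1389·(-0.66913)) = -0.84622 rad/s; magnitude 0.84622 rad/s.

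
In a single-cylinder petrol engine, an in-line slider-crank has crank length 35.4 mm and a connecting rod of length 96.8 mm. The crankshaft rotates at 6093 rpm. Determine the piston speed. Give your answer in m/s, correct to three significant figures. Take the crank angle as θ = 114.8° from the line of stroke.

17.2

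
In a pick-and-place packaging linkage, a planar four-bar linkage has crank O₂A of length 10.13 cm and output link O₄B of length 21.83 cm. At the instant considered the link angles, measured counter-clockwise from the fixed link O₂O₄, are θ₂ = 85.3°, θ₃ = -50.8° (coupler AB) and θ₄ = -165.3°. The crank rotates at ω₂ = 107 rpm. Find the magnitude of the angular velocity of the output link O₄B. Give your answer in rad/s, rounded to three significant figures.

ω₂ = 11.21 rad/s (from 107 rpm).
Differentiating the loop-closure r₂e^{iθ₂}+r₃e^{iθ₃}=r₁+r₄e^{iθ₄} gives r₂ω₂e^{iθ₂}+r₃ω₃e^{iθ₃}=r₄ω₄e^{iθ₄}.
Eliminating the other unknown: ω₄ = r₂ω₂ sin(θ₂−θ₃) / [r₄ sin(θ₄−θ₃)].
Numerator sine = +0.69340; denominator sine = -0.90996.
Result = 0.1013·11.21·(+0.69340) / (0.2183·(-0.90996)) = -3.9621 rad/s; magnitude 3.9621 rad/s.

3.96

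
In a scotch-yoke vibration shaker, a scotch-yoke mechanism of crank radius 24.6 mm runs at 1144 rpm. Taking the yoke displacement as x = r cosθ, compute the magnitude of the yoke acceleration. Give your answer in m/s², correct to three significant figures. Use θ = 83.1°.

42.4

ω = 119.8 rad/s (from 1144 rpm).
x = r cosθ ⇒ ẍ = −rω² cosθ (ω constant).
|a| = rω²|cosθ| = 0.0246·(119.8)²·|cos 83.1°| = 42.415 m/s².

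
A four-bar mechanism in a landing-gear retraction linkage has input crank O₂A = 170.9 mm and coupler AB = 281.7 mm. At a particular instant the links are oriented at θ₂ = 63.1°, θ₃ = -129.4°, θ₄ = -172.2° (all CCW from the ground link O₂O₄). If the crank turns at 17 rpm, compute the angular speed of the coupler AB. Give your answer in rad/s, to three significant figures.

1.31

ω₂ = 1.78 rad/s (from 17 rpm).
Differentiating the loop-closure r₂e^{iθ₂}+r₃e^{iθ₃}=r₁+r₄e^{iθ₄} gives r₂ω₂e^{iθ₂}+r₃ω₃e^{iθ₃}=r₄ω₄e^{iθ₄}.
Eliminating the other unknown: ω₃ = r₂ω₂ sin(θ₄−θ₂) / [r₃ sin(θ₃−θ₄)].
Numerator sine = +0.82214; denominator sine = +0.67944.
Result = 0.1709·1.78·(+0.82214) / (0.2817·(+0.67944)) = +1.3069 rad/s; magnitude 1.3069 rad/s.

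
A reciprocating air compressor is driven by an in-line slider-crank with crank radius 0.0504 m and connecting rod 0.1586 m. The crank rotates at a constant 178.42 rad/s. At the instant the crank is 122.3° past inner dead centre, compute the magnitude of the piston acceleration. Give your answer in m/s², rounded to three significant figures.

ω = 178.4 rad/s
x(θ) = r cosθ + √(L² − r² sin²θ); with ω constant, a = ω²·d²x/dθ².
d²x/dθ² = −r cosθ − r²(cos2θ)/√u − r⁴ sin²2θ/(4u^{3/2}),  u = L² − r² sin²θ = 0.0233391 m².
Substituting r = 0.0504 m, L = 0.1586 m, θ = 122.3°: d²x/dθ² = +0.033694 m.
a = ω²·d²x/dθ² = (178.4)²·(+0.033694) = +1072.6 m/s²;  |a| = 1072.6 m/s².

1070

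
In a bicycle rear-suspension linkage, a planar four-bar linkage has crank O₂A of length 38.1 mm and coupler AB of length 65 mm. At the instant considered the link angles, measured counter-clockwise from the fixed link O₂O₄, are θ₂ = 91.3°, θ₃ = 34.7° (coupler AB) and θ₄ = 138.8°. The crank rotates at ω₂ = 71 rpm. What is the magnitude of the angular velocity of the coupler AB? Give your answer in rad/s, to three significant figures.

3.31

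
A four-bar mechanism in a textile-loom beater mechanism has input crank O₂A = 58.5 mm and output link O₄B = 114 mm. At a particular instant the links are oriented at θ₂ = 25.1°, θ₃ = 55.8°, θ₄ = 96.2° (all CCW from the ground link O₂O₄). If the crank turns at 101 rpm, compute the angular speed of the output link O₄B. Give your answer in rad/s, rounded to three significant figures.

4.28

ω₂ = 10.58 rad/s (from 101 rpm).
Differentiating the loop-closure r₂e^{iθ₂}+r₃e^{iθ₃}=r₁+r₄e^{iθ₄} gives r₂ω₂e^{iθ₂}+r₃ω₃e^{iθ₃}=r₄ω₄e^{iθ₄}.
Eliminating the other unknown: ω₄ = r₂ω₂ sin(θ₂−θ₃) / [r₄ sin(θ₄−θ₃)].
Numerator sine = -0.51054; denominator sine = +0.64812.
Result = 0.0585·10.58·(-0.51054) / (0.114·(+0.64812)) = -4.2754 rad/s; magnitude 4.2754 rad/s.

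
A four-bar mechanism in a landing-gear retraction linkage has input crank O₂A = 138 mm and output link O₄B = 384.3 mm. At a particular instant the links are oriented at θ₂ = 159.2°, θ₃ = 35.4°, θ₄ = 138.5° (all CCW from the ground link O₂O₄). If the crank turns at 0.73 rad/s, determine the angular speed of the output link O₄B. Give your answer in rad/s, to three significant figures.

0.224

ω₂ = 0.73 rad/s
Differentiating the loop-closure r₂e^{iθ₂}+r₃e^{iθ₃}=r₁+r₄e^{iθ₄} gives r₂ω₂e^{iθ₂}+r₃ω₃e^{iθ₃}=r₄ω₄e^{iθ₄}.
Eliminating the other unknown: ω₄ = r₂ω₂ sin(θ₂−θ₃) / [r₄ sin(θ₄−θ₃)].
Numerator sine = +0.83098; denominator sine = +0.97398.
Result = 0.138·0.73·(+0.83098) / (0.3843·(+0.97398)) = +0.22365 rad/s; magnitude 0.22365 rad/s.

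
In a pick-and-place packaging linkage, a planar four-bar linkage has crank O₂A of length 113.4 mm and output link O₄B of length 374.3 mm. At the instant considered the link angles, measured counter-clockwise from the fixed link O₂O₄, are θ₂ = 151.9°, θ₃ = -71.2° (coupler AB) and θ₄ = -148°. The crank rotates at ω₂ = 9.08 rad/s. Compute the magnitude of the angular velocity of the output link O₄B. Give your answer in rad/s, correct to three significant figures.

ω₂ = 9.08 rad/s
Differentiating the loop-closure r₂e^{iθ₂}+r₃e^{iθ₃}=r₁+r₄e^{iθ₄} gives r₂ω₂e^{iθ₂}+r₃ω₃e^{iθ₃}=r₄ω₄e^{iθ₄}.
Eliminating the other unknown: ω₄ = r₂ω₂ sin(θ₂−θ₃) / [r₄ sin(θ₄−θ₃)].
Numerator sine = -0.68327; denominator sine = -0.97358.
Result = 0.1134·9.08·(-0.68327) / (0.3743·(-0.97358)) = +1.9306 rad/s; magnitude 1.9306 rad/s.

1.93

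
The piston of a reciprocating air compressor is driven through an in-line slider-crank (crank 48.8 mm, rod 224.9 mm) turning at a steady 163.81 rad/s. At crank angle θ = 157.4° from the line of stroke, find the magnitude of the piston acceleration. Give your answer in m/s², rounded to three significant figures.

ω = 163.8 rad/s
x(θ) = r cosθ + √(L² − r² sin²θ); with ω constant, a = ω²·d²x/dθ².
d²x/dθ² = −r cosθ − r²(cos2θ)/√u − r⁴ sin²2θ/(4u^{3/2}),  u = L² − r² sin²θ = 0.0502283 m².
Substituting r = 0.0488 m, L = 0.2249 m, θ = 157.4°: d²x/dθ² = +0.037502 m.
a = ω²·d²x/dθ² = (163.8)²·(+0.037502) = +1006.3 m/s²;  |a| = 1006.3 m/s².

1010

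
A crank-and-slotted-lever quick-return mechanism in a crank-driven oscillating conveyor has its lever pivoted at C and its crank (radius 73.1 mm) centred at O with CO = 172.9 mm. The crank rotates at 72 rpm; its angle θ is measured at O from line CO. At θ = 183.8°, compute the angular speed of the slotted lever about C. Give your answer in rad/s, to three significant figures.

5.47

ω = 7.54 rad/s (from 72 rpm).
Crank pin A relative to C: A = (d + r cosθ, r sinθ); lever angle φ = atan2(r sinθ, d + r cosθ).
Differentiating tanφ: φ̇ = rω(d cosθ + r)/(d² + r² + 2dr cosθ).
d² + r² + 2dr cosθ = |CA|² = 0.0100156 m²;  d cosθ + r = -0.09942 m.
|ω_lever| = |0.0731·7.54·-0.09942| / 0.0100156 = 5.4711 rad/s.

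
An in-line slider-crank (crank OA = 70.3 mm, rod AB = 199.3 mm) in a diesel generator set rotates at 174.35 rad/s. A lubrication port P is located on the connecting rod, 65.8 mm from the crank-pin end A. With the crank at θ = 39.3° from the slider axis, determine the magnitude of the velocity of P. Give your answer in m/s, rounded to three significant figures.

10.6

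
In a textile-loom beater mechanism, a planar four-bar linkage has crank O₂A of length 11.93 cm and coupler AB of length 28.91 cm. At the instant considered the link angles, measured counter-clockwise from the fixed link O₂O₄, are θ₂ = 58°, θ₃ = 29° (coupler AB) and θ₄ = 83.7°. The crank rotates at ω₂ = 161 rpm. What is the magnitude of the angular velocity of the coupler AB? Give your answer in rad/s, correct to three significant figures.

3.70

ω₂ = 16.86 rad/s (from 161 rpm).
Differentiating the loop-closure r₂e^{iθ₂}+r₃e^{iθ₃}=r₁+r₄e^{iθ₄} gives r₂ω₂e^{iθ₂}+r₃ω₃e^{iθ₃}=r₄ω₄e^{iθ₄}.
Eliminating the other unknown: ω₃ = r₂ω₂ sin(θ₄−θ₂) / [r₃ sin(θ₃−θ₄)].
Numerator sine = +0.43366; denominator sine = -0.81614.
Result = 0.1193·16.86·(+0.43366) / (0.2891·(-0.81614)) = -3.6969 rad/s; magnitude 3.6969 rad/s.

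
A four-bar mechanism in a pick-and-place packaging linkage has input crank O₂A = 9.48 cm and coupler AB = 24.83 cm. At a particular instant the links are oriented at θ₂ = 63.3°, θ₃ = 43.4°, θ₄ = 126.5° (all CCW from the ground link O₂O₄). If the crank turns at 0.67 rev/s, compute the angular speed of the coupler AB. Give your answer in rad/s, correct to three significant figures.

1.45

ω₂ = 4.21 rad/s (from 0.67 rev/s).
Differentiating the loop-closure r₂e^{iθ₂}+r₃e^{iθ₃}=r₁+r₄e^{iθ₄} gives r₂ω₂e^{iθ₂}+r₃ω₃e^{iθ₃}=r₄ω₄e^{iθ₄}.
Eliminating the other unknown: ω₃ = r₂ω₂ sin(θ₄−θ₂) / [r₃ sin(θ₃−θ₄)].
Numerator sine = +0.89259; denominator sine = -0.99276.
Result = 0.0948·4.21·(+0.89259) / (0.2483·(-0.99276)) = -1.4451 rad/s; magnitude 1.4451 rad/s.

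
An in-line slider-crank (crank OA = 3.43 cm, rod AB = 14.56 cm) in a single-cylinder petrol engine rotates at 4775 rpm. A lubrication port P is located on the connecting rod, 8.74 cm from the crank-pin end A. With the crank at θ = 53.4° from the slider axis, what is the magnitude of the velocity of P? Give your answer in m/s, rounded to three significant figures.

15.5

ω = 500 rad/s.  Crank-pin speed |V_A| = rω = 17.151 m/s, perpendicular to OA.
Rod angle: sinφ = −(r/L) sinθ ⇒ φ = -10.902°; ω_rod = −rω cosθ/√(L²−r²sin²θ) = -71.524 rad/s.
V_P = V_A + ω_rod × AP, with AP = 0.0874 m along the rod.
Components: V_Px = −rω sinθ − a·ω_rod·sinφ = -14.952 m/s;  V_Py = rω cosθ + a·ω_rod·cosφ = +4.0876 m/s.
|V_P| = √(V_Px² + V_Py²) = 15.5 m/s.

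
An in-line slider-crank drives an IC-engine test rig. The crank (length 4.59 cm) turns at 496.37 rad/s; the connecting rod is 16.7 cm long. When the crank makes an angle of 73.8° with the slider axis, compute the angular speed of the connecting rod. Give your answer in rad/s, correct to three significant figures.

39.5

ω = 496.4 rad/s
The rod makes angle φ with the slider axis where L sinφ = r sinθ; differentiating, L cosφ·φ̇ = r ω cosθ.
L cosφ = √(L² − r² sin²θ) = 0.16108 m.
|ω_rod| = r ω |cosθ| / √(L² − r² sin²θ) = 0.0459·496.4·0.27899/0.16108 = 39.461 rad/s.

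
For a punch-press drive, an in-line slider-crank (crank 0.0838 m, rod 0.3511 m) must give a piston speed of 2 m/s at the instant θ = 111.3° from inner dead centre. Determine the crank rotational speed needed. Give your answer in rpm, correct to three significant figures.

268

For an in-line slider-crank, |v_piston| = rω|sinθ|·[1 + r cosθ/√(L² − r² sin²θ)].
With r = 0.0838 m, L = 0.3511 m, θ = 111.3°: the bracketed kinematic factor |dx/dθ| = 0.071133 m.
ω = v/|dx/dθ| = 2/0.071133 = 28.116 rad/s.
N = 60ω/(2π) = 268.49 rpm.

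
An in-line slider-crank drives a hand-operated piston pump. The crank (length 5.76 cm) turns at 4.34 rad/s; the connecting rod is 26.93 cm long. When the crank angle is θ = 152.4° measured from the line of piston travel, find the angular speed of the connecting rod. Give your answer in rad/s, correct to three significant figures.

0.827

ω = 4.34 rad/s
The rod makes angle φ with the slider axis where L sinφ = r sinθ; differentiating, L cosφ·φ̇ = r ω cosθ.
L cosφ = √(L² − r² sin²θ) = 0.26797 m.
|ω_rod| = r ω |cosθ| / √(L² − r² sin²θ) = 0.0576·4.34·0.88620/0.26797 = 0.82671 rad/s.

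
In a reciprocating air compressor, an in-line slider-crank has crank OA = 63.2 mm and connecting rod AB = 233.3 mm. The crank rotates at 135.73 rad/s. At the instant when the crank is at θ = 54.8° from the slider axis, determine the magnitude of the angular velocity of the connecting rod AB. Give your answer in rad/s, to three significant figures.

ω = 135.7 rad/s
The rod makes angle φ with the slider axis where L sinφ = r sinθ; differentiating, L cosφ·φ̇ = r ω cosθ.
L cosφ = √(L² − r² sin²θ) = 0.22751 m.
|ω_rod| = r ω |cosθ| / √(L² − r² sin²θ) = 0.0632·135.7·0.57643/0.22751 = 21.734 rad/s.

21.7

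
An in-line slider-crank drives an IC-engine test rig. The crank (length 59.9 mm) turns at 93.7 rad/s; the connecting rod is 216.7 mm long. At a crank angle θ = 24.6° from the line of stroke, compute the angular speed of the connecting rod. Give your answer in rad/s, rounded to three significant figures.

23.7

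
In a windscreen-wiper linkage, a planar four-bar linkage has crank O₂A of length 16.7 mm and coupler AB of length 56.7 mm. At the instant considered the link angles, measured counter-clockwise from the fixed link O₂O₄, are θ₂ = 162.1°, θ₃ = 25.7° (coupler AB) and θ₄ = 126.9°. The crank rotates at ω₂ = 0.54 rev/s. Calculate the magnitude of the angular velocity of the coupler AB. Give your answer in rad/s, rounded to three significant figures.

ω₂ = 3.393 rad/s (from 0.54 rev/s).
Differentiating the loop-closure r₂e^{iθ₂}+r₃e^{iθ₃}=r₁+r₄e^{iθ₄} gives r₂ω₂e^{iθ₂}+r₃ω₃e^{iθ₃}=r₄ω₄e^{iθ₄}.
Eliminating the other unknown: ω₃ = r₂ω₂ sin(θ₄−θ₂) / [r₃ sin(θ₃−θ₄)].
Numerator sine = -0.57643; denominator sine = -0.98096.
Result = 0.0167·3.393·(-0.57643) / (0.0567·(-0.98096)) = +0.58723 rad/s; magnitude 0.58723 rad/s.

0.587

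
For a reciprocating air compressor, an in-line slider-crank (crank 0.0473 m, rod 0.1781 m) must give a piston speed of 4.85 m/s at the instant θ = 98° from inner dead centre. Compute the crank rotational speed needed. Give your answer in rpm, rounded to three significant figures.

For an in-line slider-crank, |v_piston| = rω|sinθ|·[1 + r cosθ/√(L² − r² sin²θ)].
With r = 0.0473 m, L = 0.1781 m, θ = 98°: the bracketed kinematic factor |dx/dθ| = 0.045045 m.
ω = v/|dx/dθ| = 4.85/0.045045 = 107.67 rad/s.
N = 60ω/(2π) = 1028.2 rpm.

1030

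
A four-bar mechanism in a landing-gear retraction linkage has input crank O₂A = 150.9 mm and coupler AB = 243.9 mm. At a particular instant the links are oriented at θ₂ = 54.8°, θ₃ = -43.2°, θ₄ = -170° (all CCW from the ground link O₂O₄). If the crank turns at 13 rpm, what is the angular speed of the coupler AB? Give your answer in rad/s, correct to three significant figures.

ω₂ = 1.361 rad/s (from 13 rpm).
Differentiating the loop-closure r₂e^{iθ₂}+r₃e^{iθ₃}=r₁+r₄e^{iθ₄} gives r₂ω₂e^{iθ₂}+r₃ω₃e^{iθ₃}=r₄ω₄e^{iθ₄}.
Eliminating the other unknown: ω₃ = r₂ω₂ sin(θ₄−θ₂) / [r₃ sin(θ₃−θ₄)].
Numerator sine = +0.70463; denominator sine = +0.80073.
Result = 0.1509·1.361·(+0.70463) / (0.2439·(+0.80073)) = +0.74118 rad/s; magnitude 0.74118 rad/s.

0.741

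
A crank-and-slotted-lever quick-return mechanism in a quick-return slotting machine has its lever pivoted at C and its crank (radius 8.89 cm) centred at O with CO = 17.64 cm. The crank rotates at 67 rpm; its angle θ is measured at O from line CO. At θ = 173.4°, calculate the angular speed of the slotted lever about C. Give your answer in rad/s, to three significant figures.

6.85

ω = 7.016 rad/s (from 67 rpm).
Crank pin A relative to C: A = (d + r cosθ, r sinθ); lever angle φ = atan2(r sinθ, d + r cosθ).
Differentiating tanφ: φ̇ = rω(d cosθ + r)/(d² + r² + 2dr cosθ).
d² + r² + 2dr cosθ = |CA|² = 0.00786411 m²;  d cosθ + r = -0.086331 m.
|ω_lever| = |0.0889·7.016·-0.086331| / 0.00786411 = 6.8473 rad/s.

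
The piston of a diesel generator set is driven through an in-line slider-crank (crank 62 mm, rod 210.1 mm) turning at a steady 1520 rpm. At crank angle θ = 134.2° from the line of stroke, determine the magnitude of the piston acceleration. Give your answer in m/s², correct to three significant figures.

1100

ω = 2π·1520/60 = 159.2 rad/s
x(θ) = r cosθ + √(L² − r² sin²θ); with ω constant, a = ω²·d²x/dθ².
d²x/dθ² = −r cosθ − r²(cos2θ)/√u − r⁴ sin²2θ/(4u^{3/2}),  u = L² − r² sin²θ = 0.0421663 m².
Substituting r = 0.062 m, L = 0.2101 m, θ = 134.2°: d²x/dθ² = +0.043321 m.
a = ω²·d²x/dθ² = (159.2)²·(+0.043321) = +1097.6 m/s²;  |a| = 1097.6 m/s².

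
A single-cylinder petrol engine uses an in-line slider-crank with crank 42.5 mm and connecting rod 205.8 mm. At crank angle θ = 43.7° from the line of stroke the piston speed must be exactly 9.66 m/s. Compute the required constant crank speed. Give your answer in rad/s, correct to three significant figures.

For an in-line slider-crank, |v_piston| = rω|sinθ|·[1 + r cosθ/√(L² − r² sin²θ)].
With r = 0.0425 m, L = 0.2058 m, θ = 43.7°: the bracketed kinematic factor |dx/dθ| = 0.033792 m.
ω = v/|dx/dθ| = 9.66/0.033792 = 285.87 rad/s.

286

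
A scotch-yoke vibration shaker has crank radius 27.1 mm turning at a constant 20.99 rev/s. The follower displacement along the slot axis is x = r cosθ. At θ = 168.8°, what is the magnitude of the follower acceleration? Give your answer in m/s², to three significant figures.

462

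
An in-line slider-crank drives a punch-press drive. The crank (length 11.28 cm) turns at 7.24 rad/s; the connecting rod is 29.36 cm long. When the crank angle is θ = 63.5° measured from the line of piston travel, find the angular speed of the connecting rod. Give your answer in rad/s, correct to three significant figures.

ω = 7.24 rad/s
The rod makes angle φ with the slider axis where L sinφ = r sinθ; differentiating, L cosφ·φ̇ = r ω cosθ.
L cosφ = √(L² − r² sin²θ) = 0.2757 m.
|ω_rod| = r ω |cosθ| / √(L² − r² sin²θ) = 0.1128·7.24·0.44620/0.2757 = 1.3217 rad/s.

1.32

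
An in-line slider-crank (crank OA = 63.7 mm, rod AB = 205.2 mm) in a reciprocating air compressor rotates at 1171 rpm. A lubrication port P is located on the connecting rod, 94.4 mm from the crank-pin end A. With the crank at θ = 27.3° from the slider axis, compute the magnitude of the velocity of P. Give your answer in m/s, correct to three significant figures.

ω = 122.6 rad/s.  Crank-pin speed |V_A| = rω = 7.8113 m/s, perpendicular to OA.
Rod angle: sinφ = −(r/L) sinθ ⇒ φ = -8.185°; ω_rod = −rω cosθ/√(L²−r²sin²θ) = -34.175 rad/s.
V_P = V_A + ω_rod × AP, with AP = 0.0944 m along the rod.
Components: V_Px = −rω sinθ − a·ω_rod·sinφ = -4.042 m/s;  V_Py = rω cosθ + a·ω_rod·cosφ = +3.748 m/s.
|V_P| = √(V_Px² + V_Py²) = 5.5123 m/s.

5.51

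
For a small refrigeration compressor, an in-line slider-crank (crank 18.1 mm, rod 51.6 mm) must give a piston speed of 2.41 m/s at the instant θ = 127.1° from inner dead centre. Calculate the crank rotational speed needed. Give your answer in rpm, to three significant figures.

2040

For an in-line slider-crank, |v_piston| = rω|sinθ|·[1 + r cosθ/√(L² − r² sin²θ)].
With r = 0.0181 m, L = 0.0516 m, θ = 127.1°: the bracketed kinematic factor |dx/dθ| = 0.011255 m.
ω = v/|dx/dθ| = 2.41/0.011255 = 214.13 rad/s.
N = 60ω/(2π) = 2044.8 rpm.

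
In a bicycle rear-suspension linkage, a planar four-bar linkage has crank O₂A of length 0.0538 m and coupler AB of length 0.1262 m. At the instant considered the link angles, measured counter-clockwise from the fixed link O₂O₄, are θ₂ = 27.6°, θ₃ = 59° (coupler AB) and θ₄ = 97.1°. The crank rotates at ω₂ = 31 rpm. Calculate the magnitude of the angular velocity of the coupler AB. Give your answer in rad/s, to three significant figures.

ω₂ = 3.246 rad/s (from 31 rpm).
Differentiating the loop-closure r₂e^{iθ₂}+r₃e^{iθ₃}=r₁+r₄e^{iθ₄} gives r₂ω₂e^{iθ₂}+r₃ω₃e^{iθ₃}=r₄ω₄e^{iθ₄}.
Eliminating the other unknown: ω₃ = r₂ω₂ sin(θ₄−θ₂) / [r₃ sin(θ₃−θ₄)].
Numerator sine = +0.93667; denominator sine = -0.61704.
Result = 0.0538·3.246·(+0.93667) / (0.1262·(-0.61704)) = -2.1008 rad/s; magnitude 2.1008 rad/s.

2.10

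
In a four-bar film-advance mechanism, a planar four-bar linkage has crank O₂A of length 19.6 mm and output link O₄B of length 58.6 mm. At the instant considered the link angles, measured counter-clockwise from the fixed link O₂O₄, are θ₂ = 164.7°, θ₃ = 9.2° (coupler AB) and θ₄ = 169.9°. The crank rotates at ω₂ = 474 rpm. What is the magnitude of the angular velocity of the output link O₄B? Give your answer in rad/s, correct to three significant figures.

ω₂ = 49.64 rad/s (from 474 rpm).
Differentiating the loop-closure r₂e^{iθ₂}+r₃e^{iθ₃}=r₁+r₄e^{iθ₄} gives r₂ω₂e^{iθ₂}+r₃ω₃e^{iθ₃}=r₄ω₄e^{iθ₄}.
Eliminating the other unknown: ω₄ = r₂ω₂ sin(θ₂−θ₃) / [r₄ sin(θ₄−θ₃)].
Numerator sine = +0.41469; denominator sine = +0.33051.
Result = 0.0196·49.64·(+0.41469) / (0.0586·(+0.33051)) = +20.831 rad/s; magnitude 20.831 rad/s.

20.8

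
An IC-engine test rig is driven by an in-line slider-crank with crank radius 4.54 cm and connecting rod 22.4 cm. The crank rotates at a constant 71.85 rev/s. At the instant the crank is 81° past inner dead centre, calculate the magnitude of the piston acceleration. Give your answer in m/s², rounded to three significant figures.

371

ω = 2π·71.8 = 451.4 rad/s
x(θ) = r cosθ + √(L² − r² sin²θ); with ω constant, a = ω²·d²x/dθ².
d²x/dθ² = −r cosθ − r²(cos2θ)/√u − r⁴ sin²2θ/(4u^{3/2}),  u = L² − r² sin²θ = 0.0481653 m².
Substituting r = 0.0454 m, L = 0.224 m, θ = 81°: d²x/dθ² = +0.0018203 m.
a = ω²·d²x/dθ² = (451.4)²·(+0.0018203) = +370.99 m/s²;  |a| = 370.99 m/s².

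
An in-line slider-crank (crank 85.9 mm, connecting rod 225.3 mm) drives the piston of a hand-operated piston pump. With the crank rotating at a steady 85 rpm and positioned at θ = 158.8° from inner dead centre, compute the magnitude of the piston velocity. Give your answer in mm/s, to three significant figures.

177

ω = 2π·85/60 = 8.901 rad/s
For an in-line slider-crank, x = r cosθ + √(L² − r² sin²θ), so v = −rω sinθ·[1 + r cosθ/√(L² − r² sin²θ)].
With r = 0.0859 m, L = 0.2253 m, θ = 158.8°: √(L² − r² sin²θ) = 0.22315 m.
v = −0.0859·8.901·0.36162·[1 + 0.0859·-0.93232/0.22315] = -0.17727 m/s.
|v| = 0.17727 m/s = 177.27 mm/s.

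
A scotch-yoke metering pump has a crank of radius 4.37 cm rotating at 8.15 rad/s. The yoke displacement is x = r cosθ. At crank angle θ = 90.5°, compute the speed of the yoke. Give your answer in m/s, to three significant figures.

ω = 8.15 rad/s
x = r cosθ ⇒ ẋ = −rω sinθ.
|v| = rω|sinθ| = 0.0437·8.15·|sin 90.5°| = 0.35614 m/s.

0.356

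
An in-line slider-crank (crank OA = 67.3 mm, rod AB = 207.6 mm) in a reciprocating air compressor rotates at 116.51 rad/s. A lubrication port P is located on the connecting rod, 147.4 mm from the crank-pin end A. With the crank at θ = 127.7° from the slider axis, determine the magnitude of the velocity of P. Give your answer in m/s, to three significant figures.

ω = 116.5 rad/s.  Crank-pin speed |V_A| = rω = 7.8411 m/s, perpendicular to OA.
Rod angle: sinφ = −(r/L) sinθ ⇒ φ = -14.862°; ω_rod = −rω cosθ/√(L²−r²sin²θ) = +23.897 rad/s.
V_P = V_A + ω_rod × AP, with AP = 0.1474 m along the rod.
Components: V_Px = −rω sinθ − a·ω_rod·sinφ = -5.3006 m/s;  V_Py = rω cosθ + a·ω_rod·cosφ = -1.3905 m/s.
|V_P| = √(V_Px² + V_Py²) = 5.4799 m/s.

5.48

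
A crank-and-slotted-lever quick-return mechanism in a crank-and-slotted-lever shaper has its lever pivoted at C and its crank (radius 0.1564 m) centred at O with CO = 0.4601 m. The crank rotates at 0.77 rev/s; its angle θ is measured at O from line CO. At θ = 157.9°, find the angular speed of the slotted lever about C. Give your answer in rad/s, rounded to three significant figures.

ω = 4.838 rad/s (from 0.77 rev/s).
Crank pin A relative to C: A = (d + r cosθ, r sinθ); lever angle φ = atan2(r sinθ, d + r cosθ).
Differentiating tanφ: φ̇ = rω(d cosθ + r)/(d² + r² + 2dr cosθ).
d² + r² + 2dr cosθ = |CA|² = 0.102808 m²;  d cosθ + r = -0.2699 m.
|ω_lever| = |0.1564·4.838·-0.2699| / 0.102808 = 1.9865 rad/s.

1.99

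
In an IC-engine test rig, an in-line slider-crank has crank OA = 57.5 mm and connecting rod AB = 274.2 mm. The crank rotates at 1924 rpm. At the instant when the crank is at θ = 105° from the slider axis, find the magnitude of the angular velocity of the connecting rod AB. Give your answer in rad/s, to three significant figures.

ω = 201.5 rad/s (converted from 1924 rpm).
The rod makes angle φ with the slider axis where L sinφ = r sinθ; differentiating, L cosφ·φ̇ = r ω cosθ.
L cosφ = √(L² − r² sin²θ) = 0.26852 m.
|ω_rod| = r ω |cosθ| / √(L² − r² sin²θ) = 0.0575·201.5·0.25882/0.26852 = 11.167 rad/s.

11.2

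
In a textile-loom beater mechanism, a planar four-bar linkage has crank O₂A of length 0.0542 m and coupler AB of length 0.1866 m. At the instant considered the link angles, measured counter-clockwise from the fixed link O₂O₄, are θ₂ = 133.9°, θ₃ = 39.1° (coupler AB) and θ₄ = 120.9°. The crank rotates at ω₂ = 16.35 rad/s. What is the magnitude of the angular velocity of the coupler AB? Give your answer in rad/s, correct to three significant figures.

1.08

ω₂ = 16.35 rad/s
Differentiating the loop-closure r₂e^{iθ₂}+r₃e^{iθ₃}=r₁+r₄e^{iθ₄} gives r₂ω₂e^{iθ₂}+r₃ω₃e^{iθ₃}=r₄ω₄e^{iθ₄}.
Eliminating the other unknown: ω₃ = r₂ω₂ sin(θ₄−θ₂) / [r₃ sin(θ₃−θ₄)].
Numerator sine = -0.22495; denominator sine = -0.98978.
Result = 0.0542·16.35·(-0.22495) / (0.1866·(-0.98978)) = +1.0793 rad/s; magnitude 1.0793 rad/s.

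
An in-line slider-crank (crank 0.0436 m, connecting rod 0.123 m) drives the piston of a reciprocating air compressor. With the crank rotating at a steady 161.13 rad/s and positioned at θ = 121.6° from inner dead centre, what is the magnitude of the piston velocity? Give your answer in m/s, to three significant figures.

ω = 161.1 rad/s
For an in-line slider-crank, x = r cosθ + √(L² − r² sin²θ), so v = −rω sinθ·[1 + r cosθ/√(L² − r² sin²θ)].
With r = 0.0436 m, L = 0.123 m, θ = 121.6°: √(L² − r² sin²θ) = 0.11726 m.
v = −0.0436·161.1·0.85173·[1 + 0.0436·-0.52399/0.11726] = -4.8178 m/s.
|v| = 4.8178 m/s.

4.82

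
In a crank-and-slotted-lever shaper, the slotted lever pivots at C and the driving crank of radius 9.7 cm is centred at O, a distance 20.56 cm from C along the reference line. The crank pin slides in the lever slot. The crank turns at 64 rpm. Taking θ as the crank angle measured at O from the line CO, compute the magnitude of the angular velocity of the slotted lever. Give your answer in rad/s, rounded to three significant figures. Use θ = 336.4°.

2.10

ω = 6.702 rad/s (from 64 rpm).
Crank pin A relative to C: A = (d + r cosθ, r sinθ); lever angle φ = atan2(r sinθ, d + r cosθ).
Differentiating tanφ: φ̇ = rω(d cosθ + r)/(d² + r² + 2dr cosθ).
d² + r² + 2dr cosθ = |CA|² = 0.0882308 m²;  d cosθ + r = +0.2854 m.
|ω_lever| = |0.097·6.702·+0.2854| / 0.0882308 = 2.1029 rad/s.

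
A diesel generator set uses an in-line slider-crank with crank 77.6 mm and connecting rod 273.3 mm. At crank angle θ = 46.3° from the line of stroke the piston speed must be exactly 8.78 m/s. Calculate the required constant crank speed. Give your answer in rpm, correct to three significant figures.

1240

For an in-line slider-crank, |v_piston| = rω|sinθ|·[1 + r cosθ/√(L² − r² sin²θ)].
With r = 0.0776 m, L = 0.2733 m, θ = 46.3°: the bracketed kinematic factor |dx/dθ| = 0.067347 m.
ω = v/|dx/dθ| = 8.78/0.067347 = 130.37 rad/s.
N = 60ω/(2π) = 1244.9 rpm.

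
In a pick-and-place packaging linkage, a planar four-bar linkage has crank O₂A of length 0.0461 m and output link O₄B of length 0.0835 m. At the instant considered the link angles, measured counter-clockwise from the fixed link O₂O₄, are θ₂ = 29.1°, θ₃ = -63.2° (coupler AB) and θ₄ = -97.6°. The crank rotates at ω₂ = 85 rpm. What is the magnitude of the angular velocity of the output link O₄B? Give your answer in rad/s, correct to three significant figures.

ω₂ = 8.901 rad/s (from 85 rpm).
Differentiating the loop-closure r₂e^{iθ₂}+r₃e^{iθ₃}=r₁+r₄e^{iθ₄} gives r₂ω₂e^{iθ₂}+r₃ω₃e^{iθ₃}=r₄ω₄e^{iθ₄}.
Eliminating the other unknown: ω₄ = r₂ω₂ sin(θ₂−θ₃) / [r₄ sin(θ₄−θ₃)].
Numerator sine = +0.99919; denominator sine = -0.56497.
Result = 0.0461·8.901·(+0.99919) / (0.0835·(-0.56497)) = -8.6914 rad/s; magnitude 8.6914 rad/s.

8.69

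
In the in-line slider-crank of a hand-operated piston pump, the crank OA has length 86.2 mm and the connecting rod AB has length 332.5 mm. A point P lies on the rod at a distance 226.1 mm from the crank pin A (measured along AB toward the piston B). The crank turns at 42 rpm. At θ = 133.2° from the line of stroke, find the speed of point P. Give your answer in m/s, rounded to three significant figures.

0.256

ω = 4.398 rad/s.  Crank-pin speed |V_A| = rω = 0.37913 m/s, perpendicular to OA.
Rod angle: sinφ = −(r/L) sinθ ⇒ φ = -10.893°; ω_rod = −rω cosθ/√(L²−r²sin²θ) = +0.79487 rad/s.
V_P = V_A + ω_rod × AP, with AP = 0.2261 m along the rod.
Components: V_Px = −rω sinθ − a·ω_rod·sinφ = -0.24241 m/s;  V_Py = rω cosθ + a·ω_rod·cosφ = -0.08305 m/s.
|V_P| = √(V_Px² + V_Py²) = 0.25624 m/s.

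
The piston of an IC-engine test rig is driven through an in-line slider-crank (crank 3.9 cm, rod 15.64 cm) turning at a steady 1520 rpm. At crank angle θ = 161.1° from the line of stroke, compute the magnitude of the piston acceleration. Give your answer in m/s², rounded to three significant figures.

738

ω = 2π·1520/60 = 159.2 rad/s
x(θ) = r cosθ + √(L² − r² sin²θ); with ω constant, a = ω²·d²x/dθ².
d²x/dθ² = −r cosθ − r²(cos2θ)/√u − r⁴ sin²2θ/(4u^{3/2}),  u = L² − r² sin²θ = 0.0243014 m².
Substituting r = 0.039 m, L = 0.1564 m, θ = 161.1°: d²x/dθ² = +0.02913 m.
a = ω²·d²x/dθ² = (159.2)²·(+0.02913) = +738.06 m/s²;  |a| = 738.06 m/s².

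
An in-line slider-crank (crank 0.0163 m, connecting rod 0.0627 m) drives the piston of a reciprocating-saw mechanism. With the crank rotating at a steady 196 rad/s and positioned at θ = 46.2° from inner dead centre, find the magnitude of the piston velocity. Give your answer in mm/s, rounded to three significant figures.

ω = 196 rad/s
For an in-line slider-crank, x = r cosθ + √(L² − r² sin²θ), so v = −rω sinθ·[1 + r cosθ/√(L² − r² sin²θ)].
With r = 0.0163 m, L = 0.0627 m, θ = 46.2°: √(L² − r² sin²θ) = 0.061586 m.
v = −0.0163·196·0.72176·[1 + 0.0163·0.69214/0.061586] = -2.7283 m/s.
|v| = 2.7283 m/s = 2728.3 mm/s.

2730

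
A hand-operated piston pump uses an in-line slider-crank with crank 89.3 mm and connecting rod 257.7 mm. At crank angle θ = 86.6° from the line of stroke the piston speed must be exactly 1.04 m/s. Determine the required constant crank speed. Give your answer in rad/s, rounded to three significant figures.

11.4

For an in-line slider-crank, |v_piston| = rω|sinθ|·[1 + r cosθ/√(L² − r² sin²θ)].
With r = 0.0893 m, L = 0.2577 m, θ = 86.6°: the bracketed kinematic factor |dx/dθ| = 0.091095 m.
ω = v/|dx/dθ| = 1.04/0.091095 = 11.417 rad/s.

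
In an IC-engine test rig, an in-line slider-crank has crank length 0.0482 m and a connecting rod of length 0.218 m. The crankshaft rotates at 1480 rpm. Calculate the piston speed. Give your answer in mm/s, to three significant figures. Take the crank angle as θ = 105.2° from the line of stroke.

ω = 2π·1480/60 = 155 rad/s
For an in-line slider-crank, x = r cosθ + √(L² − r² sin²θ), so v = −rω sinθ·[1 + r cosθ/√(L² − r² sin²θ)].
With r = 0.0482 m, L = 0.218 m, θ = 105.2°: √(L² − r² sin²θ) = 0.21298 m.
v = −0.0482·155·0.96502·[1 + 0.0482·-0.26219/0.21298] = -6.7812 m/s.
|v| = 6.7812 m/s = 6781.2 mm/s.

6780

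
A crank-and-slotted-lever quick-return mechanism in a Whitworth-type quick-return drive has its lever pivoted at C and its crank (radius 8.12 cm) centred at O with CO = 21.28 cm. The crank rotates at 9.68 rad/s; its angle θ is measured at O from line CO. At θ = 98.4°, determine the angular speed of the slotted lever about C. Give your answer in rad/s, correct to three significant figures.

ω = 9.68 rad/s
Crank pin A relative to C: A = (d + r cosθ, r sinθ); lever angle φ = atan2(r sinθ, d + r cosθ).
Differentiating tanφ: φ̇ = rω(d cosθ + r)/(d² + r² + 2dr cosθ).
d² + r² + 2dr cosθ = |CA|² = 0.0468288 m²;  d cosθ + r = +0.050114 m.
|ω_lever| = |0.0812·9.68·+0.050114| / 0.0468288 = 0.84115 rad/s.

0.841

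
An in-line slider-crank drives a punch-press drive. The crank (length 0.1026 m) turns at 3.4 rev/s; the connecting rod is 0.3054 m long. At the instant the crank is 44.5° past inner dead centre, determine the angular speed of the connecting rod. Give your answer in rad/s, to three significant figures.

5.27

ω = 21.36 rad/s (converted from 3.4 rev/s).
The rod makes angle φ with the slider axis where L sinφ = r sinθ; differentiating, L cosφ·φ̇ = r ω cosθ.
L cosφ = √(L² − r² sin²θ) = 0.29681 m.
|ω_rod| = r ω |cosθ| / √(L² − r² sin²θ) = 0.1026·21.36·0.71325/0.29681 = 5.267 rad/s.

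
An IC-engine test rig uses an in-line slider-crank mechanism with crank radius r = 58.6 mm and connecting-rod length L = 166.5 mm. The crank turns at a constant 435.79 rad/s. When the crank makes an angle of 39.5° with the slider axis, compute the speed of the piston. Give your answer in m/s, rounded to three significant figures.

ω = 435.8 rad/s
For an in-line slider-crank, x = r cosθ + √(L² − r² sin²θ), so v = −rω sinθ·[1 + r cosθ/√(L² − r² sin²θ)].
With r = 0.0586 m, L = 0.1665 m, θ = 39.5°: √(L² − r² sin²θ) = 0.16227 m.
v = −0.0586·435.8·0.63608·[1 + 0.0586·0.77162/0.16227] = -20.77 m/s.
|v| = 20.77 m/s.

20.8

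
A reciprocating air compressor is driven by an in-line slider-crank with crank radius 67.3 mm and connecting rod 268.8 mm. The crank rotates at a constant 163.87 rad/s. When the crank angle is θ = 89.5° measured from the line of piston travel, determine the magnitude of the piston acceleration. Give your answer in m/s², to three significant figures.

452

ω = 163.9 rad/s
x(θ) = r cosθ + √(L² − r² sin²θ); with ω constant, a = ω²·d²x/dθ².
d²x/dθ² = −r cosθ − r²(cos2θ)/√u − r⁴ sin²2θ/(4u^{3/2}),  u = L² − r² sin²θ = 0.0677245 m².
Substituting r = 0.0673 m, L = 0.2688 m, θ = 89.5°: d²x/dθ² = +0.016814 m.
a = ω²·d²x/dθ² = (163.9)²·(+0.016814) = +451.52 m/s²;  |a| = 451.52 m/s².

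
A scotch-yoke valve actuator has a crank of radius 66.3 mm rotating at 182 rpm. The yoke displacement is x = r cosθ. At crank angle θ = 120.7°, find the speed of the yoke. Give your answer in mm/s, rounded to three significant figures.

1090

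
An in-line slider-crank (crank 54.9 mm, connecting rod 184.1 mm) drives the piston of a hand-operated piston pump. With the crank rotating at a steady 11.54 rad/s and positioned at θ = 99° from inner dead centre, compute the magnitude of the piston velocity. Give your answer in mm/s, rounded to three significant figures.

595

ω = 11.54 rad/s
For an in-line slider-crank, x = r cosθ + √(L² − r² sin²θ), so v = −rω sinθ·[1 + r cosθ/√(L² − r² sin²θ)].
With r = 0.0549 m, L = 0.1841 m, θ = 99°: √(L² − r² sin²θ) = 0.17593 m.
v = −0.0549·11.54·0.98769·[1 + 0.0549·-0.15643/0.17593] = -0.5952 m/s.
|v| = 0.5952 m/s = 595.2 mm/s.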